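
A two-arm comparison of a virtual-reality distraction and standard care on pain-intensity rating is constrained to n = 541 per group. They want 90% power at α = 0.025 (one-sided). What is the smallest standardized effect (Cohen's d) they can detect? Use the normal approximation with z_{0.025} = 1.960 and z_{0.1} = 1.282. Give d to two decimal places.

For two independent groups of n = 541 each: d_min = (z_{α} + z_β)·√(2/n).
z-sum = 1.960 + 1.282 = 3.242.
d_min = 3.242 × √(2/541) = 3.242 × 0.0608 = 0.197.

d_min ≈ 0.20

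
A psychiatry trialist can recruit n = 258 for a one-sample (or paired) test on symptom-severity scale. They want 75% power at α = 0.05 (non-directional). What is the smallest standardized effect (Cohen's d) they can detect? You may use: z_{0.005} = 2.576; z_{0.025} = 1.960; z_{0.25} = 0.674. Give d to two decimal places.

d_min ≈ 0.16

For a single sample (or paired design) of n = 258: d_min = (z_{α/2} + z_β)/√n.
z-sum = 1.960 + 0.674 = 2.634.
d_min = 2.634 / √258 = 2.634 / 16.062 = 0.164.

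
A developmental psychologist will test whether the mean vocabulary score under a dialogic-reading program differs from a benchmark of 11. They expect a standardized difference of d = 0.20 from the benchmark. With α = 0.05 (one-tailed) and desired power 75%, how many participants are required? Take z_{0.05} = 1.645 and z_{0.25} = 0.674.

n = 135

For a one-sample test: n = ((z_{α} + z_β) / d)².
z_{α} + z_β = 1.645 + 0.674 = 2.319.
n = (2.319 / 0.20)² = 11.595² = 134.44.
Round up.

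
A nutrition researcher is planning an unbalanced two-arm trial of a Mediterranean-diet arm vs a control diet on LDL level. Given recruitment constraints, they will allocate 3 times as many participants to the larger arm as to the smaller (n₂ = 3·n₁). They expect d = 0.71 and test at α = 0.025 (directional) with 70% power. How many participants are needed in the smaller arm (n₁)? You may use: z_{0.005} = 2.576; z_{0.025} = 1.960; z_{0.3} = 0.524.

n₁ = 17

With allocation ratio k = n₂/n₁ = 3, Var(x̄₁−x̄₂) = σ²(1/n₁ + 1/(k·n₁)) = σ²·(k+1)/(k·n₁).
So n₁ = (1 + 1/k)·((z_{α} + z_β)/d)² = 1.333 × (2.484/0.71)².
n₁ = 1.333 × 12.24 = 16.3.
Round up: n₁ = 17, giving n₂ = 3 × 17 = 51.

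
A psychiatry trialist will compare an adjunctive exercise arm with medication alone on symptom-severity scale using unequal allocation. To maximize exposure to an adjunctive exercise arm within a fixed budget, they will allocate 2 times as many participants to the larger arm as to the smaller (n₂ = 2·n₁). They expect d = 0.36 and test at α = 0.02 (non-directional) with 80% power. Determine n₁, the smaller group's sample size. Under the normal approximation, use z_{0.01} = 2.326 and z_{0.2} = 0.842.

With allocation ratio k = n₂/n₁ = 2, Var(x̄₁−x̄₂) = σ²(1/n₁ + 1/(k·n₁)) = σ²·(k+1)/(k·n₁).
So n₁ = (1 + 1/k)·((z_{α/2} + z_β)/d)² = 1.500 × (3.168/0.36)².
n₁ = 1.500 × 77.44 = 116.2.
Round up: n₁ = 117, giving n₂ = 2 × 117 = 234.

n₁ = 117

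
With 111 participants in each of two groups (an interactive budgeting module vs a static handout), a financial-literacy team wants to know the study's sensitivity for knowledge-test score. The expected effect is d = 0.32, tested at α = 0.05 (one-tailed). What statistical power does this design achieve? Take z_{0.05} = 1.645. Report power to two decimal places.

For two equal groups, power = Φ(d·√(n/2) − z_{α}).
d·√(n/2) = 0.32 × √(111/2) = 0.32 × 7.450 = 2.384.
z_β = 2.384 − 1.645 = 0.739.
Power = Φ(0.739) = 0.770.

power ≈ 0.77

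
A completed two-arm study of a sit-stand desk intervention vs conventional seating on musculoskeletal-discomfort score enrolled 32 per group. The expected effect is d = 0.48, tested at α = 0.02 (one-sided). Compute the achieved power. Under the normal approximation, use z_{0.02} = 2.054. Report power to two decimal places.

power ≈ 0.45

For two equal groups, power = Φ(d·√(n/2) − z_{α}).
d·√(n/2) = 0.48 × √(32/2) = 0.48 × 4.000 = 1.920.
z_β = 1.920 − 2.054 = -0.134.
Power = Φ(-0.134) = 0.447.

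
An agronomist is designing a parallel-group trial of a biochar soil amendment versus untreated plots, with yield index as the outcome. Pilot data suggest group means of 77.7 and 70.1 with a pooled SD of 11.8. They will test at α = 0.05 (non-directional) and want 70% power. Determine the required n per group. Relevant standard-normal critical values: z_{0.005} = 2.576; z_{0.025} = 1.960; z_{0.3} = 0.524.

Cohen's d = |M₁ − M₂| / SD_pooled = |77.7 − 70.1| / 11.8 = 7.6 / 11.8 = 0.644.
For two independent groups with equal n: n = 2·((z_{α/2} + z_β) / d)².
z_{α/2} + z_β = 1.960 + 0.524 = 2.484.
n = 2 × (2.484 / 0.644)² = 2 × 3.857² = 2 × 14.88 = 29.8.
Round up to the next whole participant.

n = 30 per group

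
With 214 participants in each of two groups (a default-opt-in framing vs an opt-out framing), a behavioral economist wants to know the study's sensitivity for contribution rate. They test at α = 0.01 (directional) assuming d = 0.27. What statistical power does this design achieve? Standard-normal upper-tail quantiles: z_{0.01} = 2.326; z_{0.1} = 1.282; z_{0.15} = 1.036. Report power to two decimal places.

power ≈ 0.68

For two equal groups, power = Φ(d·√(n/2) − z_{α}).
d·√(n/2) = 0.27 × √(214/2) = 0.27 × 10.344 = 2.793.
z_β = 2.793 − 2.326 = 0.467.
Power = Φ(0.467) = 0.680.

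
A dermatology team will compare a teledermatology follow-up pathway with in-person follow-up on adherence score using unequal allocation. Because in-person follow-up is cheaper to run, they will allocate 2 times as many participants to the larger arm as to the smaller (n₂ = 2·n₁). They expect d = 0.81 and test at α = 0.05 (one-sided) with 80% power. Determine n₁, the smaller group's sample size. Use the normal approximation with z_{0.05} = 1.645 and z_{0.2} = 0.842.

n₁ = 15

With allocation ratio k = n₂/n₁ = 2, Var(x̄₁−x̄₂) = σ²(1/n₁ + 1/(k·n₁)) = σ²·(k+1)/(k·n₁).
So n₁ = (1 + 1/k)·((z_{α} + z_β)/d)² = 1.500 × (2.487/0.81)².
n₁ = 1.500 × 9.43 = 14.1.
Round up: n₁ = 15, giving n₂ = 2 × 15 = 30.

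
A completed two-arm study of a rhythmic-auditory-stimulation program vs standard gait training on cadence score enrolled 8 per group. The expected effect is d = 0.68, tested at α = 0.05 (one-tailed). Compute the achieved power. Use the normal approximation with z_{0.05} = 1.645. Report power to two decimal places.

For two equal groups, power = Φ(d·√(n/2) − z_{α}).
d·√(n/2) = 0.68 × √(8/2) = 0.68 × 2.000 = 1.360.
z_β = 1.360 − 1.645 = -0.285.
Power = Φ(-0.285) = 0.388.

power ≈ 0.39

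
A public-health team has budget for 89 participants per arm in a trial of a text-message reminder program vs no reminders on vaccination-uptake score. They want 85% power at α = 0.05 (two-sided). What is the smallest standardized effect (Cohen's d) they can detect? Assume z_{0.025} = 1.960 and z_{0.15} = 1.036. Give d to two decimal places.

d_min ≈ 0.45

For two independent groups of n = 89 each: d_min = (z_{α/2} + z_β)·√(2/n).
z-sum = 1.960 + 1.036 = 2.996.
d_min = 2.996 × √(2/89) = 2.996 × 0.1499 = 0.449.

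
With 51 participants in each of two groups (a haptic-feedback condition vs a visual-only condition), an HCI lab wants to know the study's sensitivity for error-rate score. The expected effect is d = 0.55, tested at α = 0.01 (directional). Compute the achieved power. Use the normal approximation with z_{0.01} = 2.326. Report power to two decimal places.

For two equal groups, power = Φ(d·√(n/2) − z_{α}).
d·√(n/2) = 0.55 × √(51/2) = 0.55 × 5.050 = 2.777.
z_β = 2.777 − 2.326 = 0.451.
Power = Φ(0.451) = 0.674.

power ≈ 0.67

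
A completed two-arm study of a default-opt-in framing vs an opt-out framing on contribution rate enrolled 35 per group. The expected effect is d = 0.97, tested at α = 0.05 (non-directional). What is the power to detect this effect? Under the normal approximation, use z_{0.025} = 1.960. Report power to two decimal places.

power ≈ 0.98

For two equal groups, power = Φ(d·√(n/2) − z_{α/2}).
d·√(n/2) = 0.97 × √(35/2) = 0.97 × 4.183 = 4.058.
z_β = 4.058 − 1.960 = 2.098.
Power = Φ(2.098) = 0.982.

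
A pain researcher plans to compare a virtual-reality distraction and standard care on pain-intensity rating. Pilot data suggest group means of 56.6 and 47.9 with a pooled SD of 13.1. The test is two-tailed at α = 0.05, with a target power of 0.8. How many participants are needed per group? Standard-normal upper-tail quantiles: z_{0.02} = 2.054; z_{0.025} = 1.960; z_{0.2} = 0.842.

Cohen's d = |M₁ − M₂| / SD_pooled = |56.6 − 47.9| / 13.1 = 8.7 / 13.1 = 0.664.
For two independent groups with equal n: n = 2·((z_{α/2} + z_β) / d)².
z_{α/2} + z_β = 1.960 + 0.842 = 2.802.
n = 2 × (2.802 / 0.664)² = 2 × 4.220² = 2 × 17.81 = 35.6.
Round up to the next whole participant.

n = 36 per group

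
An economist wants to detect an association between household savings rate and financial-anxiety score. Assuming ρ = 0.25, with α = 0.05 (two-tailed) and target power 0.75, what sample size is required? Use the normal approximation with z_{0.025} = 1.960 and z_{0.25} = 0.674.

Fisher's z: C = ½·ln((1+r)/(1−r)) = ½·ln(1.6667) = 0.2554.
n = ((z_{α/2} + z_β)/C)² + 3.
(1.960 + 0.674) / 0.2554 = 2.634 / 0.2554 = 10.313.
n = 10.313² + 3 = 106.36 + 3 = 109.4.
Round up.

n = 110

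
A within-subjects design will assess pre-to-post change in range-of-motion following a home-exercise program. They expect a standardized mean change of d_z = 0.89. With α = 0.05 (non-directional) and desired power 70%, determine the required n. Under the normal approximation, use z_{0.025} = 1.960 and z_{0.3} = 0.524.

n = 8 pairs

For a paired (one-sample on differences) test: n = ((z_{α/2} + z_β) / d)².
z_{α/2} + z_β = 1.960 + 0.524 = 2.484.
n = (2.484 / 0.89)² = 2.791² = 7.79.
Round up.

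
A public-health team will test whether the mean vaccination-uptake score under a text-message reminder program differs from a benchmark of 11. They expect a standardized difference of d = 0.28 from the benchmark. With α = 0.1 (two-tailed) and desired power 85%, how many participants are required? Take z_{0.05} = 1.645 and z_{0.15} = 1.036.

n = 92

For a one-sample test: n = ((z_{α/2} + z_β) / d)².
z_{α/2} + z_β = 1.645 + 1.036 = 2.681.
n = (2.681 / 0.28)² = 9.575² = 91.68.
Round up.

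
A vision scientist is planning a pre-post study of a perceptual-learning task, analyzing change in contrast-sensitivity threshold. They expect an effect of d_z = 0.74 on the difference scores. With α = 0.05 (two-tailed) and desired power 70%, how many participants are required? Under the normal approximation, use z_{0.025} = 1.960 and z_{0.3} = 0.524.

n = 12 pairs

For a paired (one-sample on differences) test: n = ((z_{α/2} + z_β) / d)².
z_{α/2} + z_β = 1.960 + 0.524 = 2.484.
n = (2.484 / 0.74)² = 3.357² = 11.27.
Round up.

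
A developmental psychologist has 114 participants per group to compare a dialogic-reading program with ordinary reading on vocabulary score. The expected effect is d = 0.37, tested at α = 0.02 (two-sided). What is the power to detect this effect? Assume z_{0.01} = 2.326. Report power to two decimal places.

For two equal groups, power = Φ(d·√(n/2) − z_{α/2}).
d·√(n/2) = 0.37 × √(114/2) = 0.37 × 7.550 = 2.793.
z_β = 2.793 − 2.326 = 0.467.
Power = Φ(0.467) = 0.680.

power ≈ 0.68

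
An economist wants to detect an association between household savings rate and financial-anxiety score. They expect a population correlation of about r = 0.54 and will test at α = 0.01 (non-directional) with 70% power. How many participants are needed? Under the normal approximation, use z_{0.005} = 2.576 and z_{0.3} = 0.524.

n = 30

Fisher's z: C = ½·ln((1+r)/(1−r)) = ½·ln(3.3478) = 0.6042.
n = ((z_{α/2} + z_β)/C)² + 3.
(2.576 + 0.524) / 0.6042 = 3.100 / 0.6042 = 5.131.
n = 5.131² + 3 = 26.32 + 3 = 29.3.
Round up.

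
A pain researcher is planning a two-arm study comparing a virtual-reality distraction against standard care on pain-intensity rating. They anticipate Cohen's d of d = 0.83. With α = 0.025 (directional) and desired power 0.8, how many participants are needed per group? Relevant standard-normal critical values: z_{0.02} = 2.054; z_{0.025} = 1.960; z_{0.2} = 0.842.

For two independent groups with equal n: n = 2·((z_{α} + z_β) / d)².
z_{α} + z_β = 1.960 + 0.842 = 2.802.
n = 2 × (2.802 / 0.83)² = 2 × 3.376² = 2 × 11.40 = 22.8.
Round up to the next whole participant.

n = 23 per group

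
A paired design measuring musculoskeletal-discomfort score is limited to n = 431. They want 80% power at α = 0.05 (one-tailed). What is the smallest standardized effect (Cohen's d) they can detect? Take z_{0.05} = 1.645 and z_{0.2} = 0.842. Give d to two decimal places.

d_min ≈ 0.12

For a single sample (or paired design) of n = 431: d_min = (z_{α} + z_β)/√n.
z-sum = 1.645 + 0.842 = 2.487.
d_min = 2.487 / √431 = 2.487 / 20.761 = 0.120.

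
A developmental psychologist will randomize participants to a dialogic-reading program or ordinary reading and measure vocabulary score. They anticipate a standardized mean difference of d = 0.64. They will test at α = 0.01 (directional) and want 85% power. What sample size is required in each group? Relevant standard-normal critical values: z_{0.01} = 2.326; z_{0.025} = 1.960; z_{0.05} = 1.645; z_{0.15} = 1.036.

For two independent groups with equal n: n = 2·((z_{α} + z_β) / d)².
z_{α} + z_β = 2.326 + 1.036 = 3.362.
n = 2 × (3.362 / 0.64)² = 2 × 5.253² = 2 × 27.60 = 55.2.
Round up to the next whole participant.

n = 56 per group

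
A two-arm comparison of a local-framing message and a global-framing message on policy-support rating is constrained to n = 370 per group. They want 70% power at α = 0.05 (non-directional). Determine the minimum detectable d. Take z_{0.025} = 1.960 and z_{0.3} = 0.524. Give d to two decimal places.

d_min ≈ 0.18

For two independent groups of n = 370 each: d_min = (z_{α/2} + z_β)·√(2/n).
z-sum = 1.960 + 0.524 = 2.484.
d_min = 2.484 × √(2/370) = 2.484 × 0.0735 = 0.183.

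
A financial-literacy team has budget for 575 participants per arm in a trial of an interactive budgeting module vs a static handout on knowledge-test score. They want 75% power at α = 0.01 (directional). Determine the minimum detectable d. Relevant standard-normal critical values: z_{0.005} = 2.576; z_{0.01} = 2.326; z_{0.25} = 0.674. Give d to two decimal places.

For two independent groups of n = 575 each: d_min = (z_{α} + z_β)·√(2/n).
z-sum = 2.326 + 0.674 = 3.000.
d_min = 3.000 × √(2/575) = 3.000 × 0.0590 = 0.177.

d_min ≈ 0.18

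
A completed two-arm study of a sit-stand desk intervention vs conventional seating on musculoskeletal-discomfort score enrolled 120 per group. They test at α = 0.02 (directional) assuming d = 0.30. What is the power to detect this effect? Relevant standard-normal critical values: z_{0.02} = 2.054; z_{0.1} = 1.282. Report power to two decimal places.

For two equal groups, power = Φ(d·√(n/2) − z_{α}).
d·√(n/2) = 0.30 × √(120/2) = 0.30 × 7.746 = 2.324.
z_β = 2.324 − 2.054 = 0.270.
Power = Φ(0.270) = 0.606.

power ≈ 0.61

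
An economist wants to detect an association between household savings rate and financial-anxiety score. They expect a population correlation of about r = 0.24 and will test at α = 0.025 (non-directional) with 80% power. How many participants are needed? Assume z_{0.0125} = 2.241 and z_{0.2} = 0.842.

Fisher's z: C = ½·ln((1+r)/(1−r)) = ½·ln(1.6316) = 0.2448.
n = ((z_{α/2} + z_β)/C)² + 3.
(2.241 + 0.842) / 0.2448 = 3.083 / 0.2448 = 12.594.
n = 12.594² + 3 = 158.61 + 3 = 161.6.
Round up.

n = 162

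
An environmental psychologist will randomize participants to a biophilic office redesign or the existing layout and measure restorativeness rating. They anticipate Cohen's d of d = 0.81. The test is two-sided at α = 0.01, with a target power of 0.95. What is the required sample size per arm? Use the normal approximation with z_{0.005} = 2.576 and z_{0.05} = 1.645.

n = 55 per group

For two independent groups with equal n: n = 2·((z_{α/2} + z_β) / d)².
z_{α/2} + z_β = 2.576 + 1.645 = 4.221.
n = 2 × (4.221 / 0.81)² = 2 × 5.211² = 2 × 27.16 = 54.3.
Round up to the next whole participant.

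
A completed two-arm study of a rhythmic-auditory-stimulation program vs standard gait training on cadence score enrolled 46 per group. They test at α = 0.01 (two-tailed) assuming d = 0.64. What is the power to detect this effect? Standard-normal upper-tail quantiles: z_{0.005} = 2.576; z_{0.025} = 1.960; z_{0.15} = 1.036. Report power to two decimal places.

power ≈ 0.69

For two equal groups, power = Φ(d·√(n/2) − z_{α/2}).
d·√(n/2) = 0.64 × √(46/2) = 0.64 × 4.796 = 3.069.
z_β = 3.069 − 2.576 = 0.493.
Power = Φ(0.493) = 0.689.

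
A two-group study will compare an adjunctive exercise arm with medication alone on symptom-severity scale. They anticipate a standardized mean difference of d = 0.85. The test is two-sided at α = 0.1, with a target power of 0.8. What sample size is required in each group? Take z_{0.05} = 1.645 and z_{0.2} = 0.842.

n = 18 per group

For two independent groups with equal n: n = 2·((z_{α/2} + z_β) / d)².
z_{α/2} + z_β = 1.645 + 0.842 = 2.487.
n = 2 × (2.487 / 0.85)² = 2 × 2.926² = 2 × 8.56 = 17.1.
Round up to the next whole participant.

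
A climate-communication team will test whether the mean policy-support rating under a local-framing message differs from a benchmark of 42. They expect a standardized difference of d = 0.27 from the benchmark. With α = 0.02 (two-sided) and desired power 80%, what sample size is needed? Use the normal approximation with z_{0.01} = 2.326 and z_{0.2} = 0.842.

For a one-sample test: n = ((z_{α/2} + z_β) / d)².
z_{α/2} + z_β = 2.326 + 0.842 = 3.168.
n = (3.168 / 0.27)² = 11.733² = 137.67.
Round up.

n = 138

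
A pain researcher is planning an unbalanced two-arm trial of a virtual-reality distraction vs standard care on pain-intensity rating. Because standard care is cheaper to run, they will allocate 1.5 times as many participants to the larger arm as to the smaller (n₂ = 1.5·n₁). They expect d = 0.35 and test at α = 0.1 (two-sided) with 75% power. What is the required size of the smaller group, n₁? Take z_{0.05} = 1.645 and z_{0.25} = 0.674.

With allocation ratio k = n₂/n₁ = 1.5, Var(x̄₁−x̄₂) = σ²(1/n₁ + 1/(k·n₁)) = σ²·(k+1)/(k·n₁).
So n₁ = (1 + 1/k)·((z_{α/2} + z_β)/d)² = 1.667 × (2.319/0.35)².
n₁ = 1.667 × 43.90 = 73.2.
Round up: n₁ = 74, giving n₂ = 1.5 × 74 = 111.

n₁ = 74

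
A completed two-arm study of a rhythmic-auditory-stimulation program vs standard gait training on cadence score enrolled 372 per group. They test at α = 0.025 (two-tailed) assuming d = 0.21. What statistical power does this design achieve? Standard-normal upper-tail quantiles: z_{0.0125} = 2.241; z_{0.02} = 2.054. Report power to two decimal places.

For two equal groups, power = Φ(d·√(n/2) − z_{α/2}).
d·√(n/2) = 0.21 × √(372/2) = 0.21 × 13.638 = 2.864.
z_β = 2.864 − 2.241 = 0.623.
Power = Φ(0.623) = 0.733.

power ≈ 0.73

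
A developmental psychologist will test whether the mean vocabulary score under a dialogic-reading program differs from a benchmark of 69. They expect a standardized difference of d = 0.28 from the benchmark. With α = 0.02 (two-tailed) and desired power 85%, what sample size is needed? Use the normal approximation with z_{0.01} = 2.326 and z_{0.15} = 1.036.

n = 145

For a one-sample test: n = ((z_{α/2} + z_β) / d)².
z_{α/2} + z_β = 2.326 + 1.036 = 3.362.
n = (3.362 / 0.28)² = 12.007² = 144.17.
Round up.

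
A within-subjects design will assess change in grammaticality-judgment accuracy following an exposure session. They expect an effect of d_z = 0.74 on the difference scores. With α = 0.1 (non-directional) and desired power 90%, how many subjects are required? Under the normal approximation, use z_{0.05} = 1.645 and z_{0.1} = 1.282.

n = 16 pairs

For a paired (one-sample on differences) test: n = ((z_{α/2} + z_β) / d)².
z_{α/2} + z_β = 1.645 + 1.282 = 2.927.
n = (2.927 / 0.74)² = 3.955² = 15.65.
Round up.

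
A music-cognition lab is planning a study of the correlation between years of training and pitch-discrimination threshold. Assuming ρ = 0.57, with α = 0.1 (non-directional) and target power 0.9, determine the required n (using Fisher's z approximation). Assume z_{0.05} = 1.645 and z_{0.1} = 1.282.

n = 24

Fisher's z: C = ½·ln((1+r)/(1−r)) = ½·ln(3.6512) = 0.6475.
n = ((z_{α/2} + z_β)/C)² + 3.
(1.645 + 1.282) / 0.6475 = 2.927 / 0.6475 = 4.520.
n = 4.520² + 3 = 20.43 + 3 = 23.4.
Round up.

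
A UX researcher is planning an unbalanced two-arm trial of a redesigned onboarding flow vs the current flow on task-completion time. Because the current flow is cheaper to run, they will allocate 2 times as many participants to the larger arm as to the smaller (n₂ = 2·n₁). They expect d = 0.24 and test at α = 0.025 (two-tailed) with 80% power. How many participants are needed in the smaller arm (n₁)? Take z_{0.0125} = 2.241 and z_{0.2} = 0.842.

n₁ = 248

With allocation ratio k = n₂/n₁ = 2, Var(x̄₁−x̄₂) = σ²(1/n₁ + 1/(k·n₁)) = σ²·(k+1)/(k·n₁).
So n₁ = (1 + 1/k)·((z_{α/2} + z_β)/d)² = 1.500 × (3.083/0.24)².
n₁ = 1.500 × 165.02 = 247.5.
Round up: n₁ = 248, giving n₂ = 2 × 248 = 496.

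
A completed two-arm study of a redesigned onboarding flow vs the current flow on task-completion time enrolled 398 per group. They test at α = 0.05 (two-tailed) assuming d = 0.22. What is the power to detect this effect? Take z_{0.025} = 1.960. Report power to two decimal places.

For two equal groups, power = Φ(d·√(n/2) − z_{α/2}).
d·√(n/2) = 0.22 × √(398/2) = 0.22 × 14.107 = 3.103.
z_β = 3.103 − 1.960 = 1.143.
Power = Φ(1.143) = 0.874.

power ≈ 0.87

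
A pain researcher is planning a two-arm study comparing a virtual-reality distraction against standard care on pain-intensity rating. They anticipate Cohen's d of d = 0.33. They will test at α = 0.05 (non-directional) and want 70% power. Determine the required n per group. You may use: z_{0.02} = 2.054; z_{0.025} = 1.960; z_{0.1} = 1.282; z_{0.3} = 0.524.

For two independent groups with equal n: n = 2·((z_{α/2} + z_β) / d)².
z_{α/2} + z_β = 1.960 + 0.524 = 2.484.
n = 2 × (2.484 / 0.33)² = 2 × 7.527² = 2 × 56.66 = 113.3.
Round up to the next whole participant.

n = 114 per group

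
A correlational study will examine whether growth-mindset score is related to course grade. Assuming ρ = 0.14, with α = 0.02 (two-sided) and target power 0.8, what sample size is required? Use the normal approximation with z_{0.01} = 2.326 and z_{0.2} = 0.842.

Fisher's z: C = ½·ln((1+r)/(1−r)) = ½·ln(1.3256) = 0.1409.
n = ((z_{α/2} + z_β)/C)² + 3.
(2.326 + 0.842) / 0.1409 = 3.168 / 0.1409 = 22.484.
n = 22.484² + 3 = 505.53 + 3 = 508.5.
Round up.

n = 509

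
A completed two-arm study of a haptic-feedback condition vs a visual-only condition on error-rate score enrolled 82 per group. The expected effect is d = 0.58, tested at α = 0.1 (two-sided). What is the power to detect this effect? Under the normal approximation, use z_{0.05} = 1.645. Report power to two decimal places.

power ≈ 0.98

For two equal groups, power = Φ(d·√(n/2) − z_{α/2}).
d·√(n/2) = 0.58 × √(82/2) = 0.58 × 6.403 = 3.714.
z_β = 3.714 − 1.645 = 2.069.
Power = Φ(2.069) = 0.981.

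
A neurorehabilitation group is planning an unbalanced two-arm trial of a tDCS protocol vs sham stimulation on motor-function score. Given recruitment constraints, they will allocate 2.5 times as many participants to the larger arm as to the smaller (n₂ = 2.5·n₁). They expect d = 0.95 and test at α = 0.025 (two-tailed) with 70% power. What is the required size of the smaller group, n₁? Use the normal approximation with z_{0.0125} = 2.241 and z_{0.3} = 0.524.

With allocation ratio k = n₂/n₁ = 2.5, Var(x̄₁−x̄₂) = σ²(1/n₁ + 1/(k·n₁)) = σ²·(k+1)/(k·n₁).
So n₁ = (1 + 1/k)·((z_{α/2} + z_β)/d)² = 1.400 × (2.765/0.95)².
n₁ = 1.400 × 8.47 = 11.9.
Round up: n₁ = 12, giving n₂ = 2.5 × 12 = 30.

n₁ = 12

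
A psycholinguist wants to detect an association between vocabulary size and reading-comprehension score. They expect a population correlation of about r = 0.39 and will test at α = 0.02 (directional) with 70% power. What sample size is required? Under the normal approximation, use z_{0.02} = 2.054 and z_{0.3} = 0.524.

Fisher's z: C = ½·ln((1+r)/(1−r)) = ½·ln(2.2787) = 0.4118.
n = ((z_{α} + z_β)/C)² + 3.
(2.054 + 0.524) / 0.4118 = 2.578 / 0.4118 = 6.260.
n = 6.260² + 3 = 39.19 + 3 = 42.2.
Round up.

n = 43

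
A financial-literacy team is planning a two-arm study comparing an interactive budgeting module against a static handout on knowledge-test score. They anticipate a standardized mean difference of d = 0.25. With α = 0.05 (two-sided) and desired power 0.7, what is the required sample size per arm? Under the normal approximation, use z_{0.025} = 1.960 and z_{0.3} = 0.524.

n = 198 per group

For two independent groups with equal n: n = 2·((z_{α/2} + z_β) / d)².
z_{α/2} + z_β = 1.960 + 0.524 = 2.484.
n = 2 × (2.484 / 0.25)² = 2 × 9.936² = 2 × 98.72 = 197.4.
Round up to the next whole participant.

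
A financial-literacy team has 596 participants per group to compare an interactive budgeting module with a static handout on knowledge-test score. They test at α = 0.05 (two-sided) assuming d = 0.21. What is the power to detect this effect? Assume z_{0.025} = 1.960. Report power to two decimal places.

For two equal groups, power = Φ(d·√(n/2) − z_{α/2}).
d·√(n/2) = 0.21 × √(596/2) = 0.21 × 17.263 = 3.625.
z_β = 3.625 − 1.960 = 1.665.
Power = Φ(1.665) = 0.952.

power ≈ 0.95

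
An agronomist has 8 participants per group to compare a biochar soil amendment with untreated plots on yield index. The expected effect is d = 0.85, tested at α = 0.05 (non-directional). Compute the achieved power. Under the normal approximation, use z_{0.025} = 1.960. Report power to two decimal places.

power ≈ 0.40

For two equal groups, power = Φ(d·√(n/2) − z_{α/2}).
d·√(n/2) = 0.85 × √(8/2) = 0.85 × 2.000 = 1.700.
z_β = 1.700 − 1.960 = -0.260.
Power = Φ(-0.260) = 0.397.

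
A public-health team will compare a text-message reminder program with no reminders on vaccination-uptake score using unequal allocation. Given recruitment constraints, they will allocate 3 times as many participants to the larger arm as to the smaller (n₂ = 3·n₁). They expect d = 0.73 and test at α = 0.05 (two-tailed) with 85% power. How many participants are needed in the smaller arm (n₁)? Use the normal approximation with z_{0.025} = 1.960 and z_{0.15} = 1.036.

With allocation ratio k = n₂/n₁ = 3, Var(x̄₁−x̄₂) = σ²(1/n₁ + 1/(k·n₁)) = σ²·(k+1)/(k·n₁).
So n₁ = (1 + 1/k)·((z_{α/2} + z_β)/d)² = 1.333 × (2.996/0.73)².
n₁ = 1.333 × 16.84 = 22.5.
Round up: n₁ = 23, giving n₂ = 3 × 23 = 69.

n₁ = 23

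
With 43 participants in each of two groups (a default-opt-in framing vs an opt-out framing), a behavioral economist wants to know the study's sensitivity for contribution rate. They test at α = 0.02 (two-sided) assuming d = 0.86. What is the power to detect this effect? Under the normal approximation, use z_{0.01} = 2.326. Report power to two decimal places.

power ≈ 0.95

For two equal groups, power = Φ(d·√(n/2) − z_{α/2}).
d·√(n/2) = 0.86 × √(43/2) = 0.86 × 4.637 = 3.988.
z_β = 3.988 − 2.326 = 1.662.
Power = Φ(1.662) = 0.952.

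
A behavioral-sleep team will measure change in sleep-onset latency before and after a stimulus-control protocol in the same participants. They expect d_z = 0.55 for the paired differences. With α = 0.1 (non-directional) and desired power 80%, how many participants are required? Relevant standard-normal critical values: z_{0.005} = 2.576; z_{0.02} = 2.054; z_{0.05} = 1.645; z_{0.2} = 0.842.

For a paired (one-sample on differences) test: n = ((z_{α/2} + z_β) / d)².
z_{α/2} + z_β = 1.645 + 0.842 = 2.487.
n = (2.487 / 0.55)² = 4.522² = 20.45.
Round up.

n = 21 pairs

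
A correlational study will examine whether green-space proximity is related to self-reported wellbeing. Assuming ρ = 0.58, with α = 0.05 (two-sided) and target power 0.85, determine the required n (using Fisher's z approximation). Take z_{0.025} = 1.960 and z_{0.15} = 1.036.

n = 24

Fisher's z: C = ½·ln((1+r)/(1−r)) = ½·ln(3.7619) = 0.6625.
n = ((z_{α/2} + z_β)/C)² + 3.
(1.960 + 1.036) / 0.6625 = 2.996 / 0.6625 = 4.522.
n = 4.522² + 3 = 20.45 + 3 = 23.5.
Round up.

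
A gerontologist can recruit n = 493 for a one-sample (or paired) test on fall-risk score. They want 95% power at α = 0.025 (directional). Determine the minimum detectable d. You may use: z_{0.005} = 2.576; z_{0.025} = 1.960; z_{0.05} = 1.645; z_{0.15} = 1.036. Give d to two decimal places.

d_min ≈ 0.16

For a single sample (or paired design) of n = 493: d_min = (z_{α} + z_β)/√n.
z-sum = 1.960 + 1.645 = 3.605.
d_min = 3.605 / √493 = 3.605 / 22.204 = 0.162.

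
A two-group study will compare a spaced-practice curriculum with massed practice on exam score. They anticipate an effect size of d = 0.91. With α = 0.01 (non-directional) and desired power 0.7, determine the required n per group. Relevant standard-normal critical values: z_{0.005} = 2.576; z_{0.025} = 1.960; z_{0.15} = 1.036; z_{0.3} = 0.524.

For two independent groups with equal n: n = 2·((z_{α/2} + z_β) / d)².
z_{α/2} + z_β = 2.576 + 0.524 = 3.100.
n = 2 × (3.100 / 0.91)² = 2 × 3.407² = 2 × 11.60 = 23.2.
Round up to the next whole participant.

n = 24 per group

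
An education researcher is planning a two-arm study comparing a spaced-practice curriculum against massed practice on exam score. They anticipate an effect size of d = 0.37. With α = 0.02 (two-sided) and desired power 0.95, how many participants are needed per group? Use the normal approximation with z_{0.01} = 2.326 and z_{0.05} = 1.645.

For two independent groups with equal n: n = 2·((z_{α/2} + z_β) / d)².
z_{α/2} + z_β = 2.326 + 1.645 = 3.971.
n = 2 × (3.971 / 0.37)² = 2 × 10.732² = 2 × 115.19 = 230.4.
Round up to the next whole participant.

n = 231 per group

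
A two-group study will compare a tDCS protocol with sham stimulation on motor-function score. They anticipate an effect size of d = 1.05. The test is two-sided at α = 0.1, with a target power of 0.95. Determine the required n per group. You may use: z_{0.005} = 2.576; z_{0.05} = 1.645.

For two independent groups with equal n: n = 2·((z_{α/2} + z_β) / d)².
z_{α/2} + z_β = 1.645 + 1.645 = 3.290.
n = 2 × (3.290 / 1.05)² = 2 × 3.133² = 2 × 9.82 = 19.6.
Round up to the next whole participant.

n = 20 per group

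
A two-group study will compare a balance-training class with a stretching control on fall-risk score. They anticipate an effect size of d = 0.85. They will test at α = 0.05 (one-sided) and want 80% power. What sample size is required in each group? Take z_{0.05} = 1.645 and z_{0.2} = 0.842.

n = 18 per group

For two independent groups with equal n: n = 2·((z_{α} + z_β) / d)².
z_{α} + z_β = 1.645 + 0.842 = 2.487.
n = 2 × (2.487 / 0.85)² = 2 × 2.926² = 2 × 8.56 = 17.1.
Round up to the next whole participant.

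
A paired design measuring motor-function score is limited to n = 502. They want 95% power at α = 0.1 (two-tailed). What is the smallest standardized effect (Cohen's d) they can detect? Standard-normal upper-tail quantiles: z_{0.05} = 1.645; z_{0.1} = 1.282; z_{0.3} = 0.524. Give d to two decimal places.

d_min ≈ 0.15

For a single sample (or paired design) of n = 502: d_min = (z_{α/2} + z_β)/√n.
z-sum = 1.645 + 1.645 = 3.290.
d_min = 3.290 / √502 = 3.290 / 22.405 = 0.147.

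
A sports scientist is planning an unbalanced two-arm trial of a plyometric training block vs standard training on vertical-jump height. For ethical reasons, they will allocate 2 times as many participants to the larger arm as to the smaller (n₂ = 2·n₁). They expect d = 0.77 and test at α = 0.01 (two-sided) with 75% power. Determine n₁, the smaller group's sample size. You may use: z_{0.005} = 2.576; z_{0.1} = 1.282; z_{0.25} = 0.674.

n₁ = 27

With allocation ratio k = n₂/n₁ = 2, Var(x̄₁−x̄₂) = σ²(1/n₁ + 1/(k·n₁)) = σ²·(k+1)/(k·n₁).
So n₁ = (1 + 1/k)·((z_{α/2} + z_β)/d)² = 1.500 × (3.250/0.77)².
n₁ = 1.500 × 17.81 = 26.7.
Round up: n₁ = 27, giving n₂ = 2 × 27 = 54.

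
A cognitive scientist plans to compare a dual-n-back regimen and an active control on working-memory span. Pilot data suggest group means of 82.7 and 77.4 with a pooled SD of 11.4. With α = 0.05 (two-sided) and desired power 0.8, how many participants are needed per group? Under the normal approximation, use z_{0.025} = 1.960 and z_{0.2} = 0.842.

Cohen's d = |M₁ − M₂| / SD_pooled = |82.7 − 77.4| / 11.4 = 5.3 / 11.4 = 0.465.
For two independent groups with equal n: n = 2·((z_{α/2} + z_β) / d)².
z_{α/2} + z_β = 1.960 + 0.842 = 2.802.
n = 2 × (2.802 / 0.465)² = 2 × 6.026² = 2 × 36.31 = 72.6.
Round up to the next whole participant.

n = 73 per group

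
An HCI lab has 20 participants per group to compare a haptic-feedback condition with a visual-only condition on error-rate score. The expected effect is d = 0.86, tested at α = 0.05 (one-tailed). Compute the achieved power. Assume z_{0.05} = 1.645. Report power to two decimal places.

power ≈ 0.86

For two equal groups, power = Φ(d·√(n/2) − z_{α}).
d·√(n/2) = 0.86 × √(20/2) = 0.86 × 3.162 = 2.720.
z_β = 2.720 − 1.645 = 1.075.
Power = Φ(1.075) = 0.859.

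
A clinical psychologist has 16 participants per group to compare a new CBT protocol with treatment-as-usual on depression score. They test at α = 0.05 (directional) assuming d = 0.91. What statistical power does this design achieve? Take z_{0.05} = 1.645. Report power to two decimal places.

power ≈ 0.82

For two equal groups, power = Φ(d·√(n/2) − z_{α}).
d·√(n/2) = 0.91 × √(16/2) = 0.91 × 2.828 = 2.574.
z_β = 2.574 − 1.645 = 0.929.
Power = Φ(0.929) = 0.824.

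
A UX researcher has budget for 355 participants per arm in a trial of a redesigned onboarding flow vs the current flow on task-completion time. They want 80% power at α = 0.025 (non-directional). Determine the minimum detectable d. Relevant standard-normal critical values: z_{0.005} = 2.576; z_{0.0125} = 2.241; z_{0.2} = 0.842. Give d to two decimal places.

d_min ≈ 0.23

For two independent groups of n = 355 each: d_min = (z_{α/2} + z_β)·√(2/n).
z-sum = 2.241 + 0.842 = 3.083.
d_min = 3.083 × √(2/355) = 3.083 × 0.0751 = 0.231.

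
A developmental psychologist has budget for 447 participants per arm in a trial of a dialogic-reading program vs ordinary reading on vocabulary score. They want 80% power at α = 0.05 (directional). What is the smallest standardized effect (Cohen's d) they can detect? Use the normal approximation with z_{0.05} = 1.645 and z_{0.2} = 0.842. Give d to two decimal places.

d_min ≈ 0.17

For two independent groups of n = 447 each: d_min = (z_{α} + z_β)·√(2/n).
z-sum = 1.645 + 0.842 = 2.487.
d_min = 2.487 × √(2/447) = 2.487 × 0.0669 = 0.166.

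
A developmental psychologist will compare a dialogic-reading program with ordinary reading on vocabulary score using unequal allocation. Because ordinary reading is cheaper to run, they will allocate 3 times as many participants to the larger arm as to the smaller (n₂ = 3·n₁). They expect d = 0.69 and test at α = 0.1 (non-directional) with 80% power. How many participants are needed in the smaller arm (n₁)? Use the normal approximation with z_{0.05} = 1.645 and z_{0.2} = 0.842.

n₁ = 18

With allocation ratio k = n₂/n₁ = 3, Var(x̄₁−x̄₂) = σ²(1/n₁ + 1/(k·n₁)) = σ²·(k+1)/(k·n₁).
So n₁ = (1 + 1/k)·((z_{α/2} + z_β)/d)² = 1.333 × (2.487/0.69)².
n₁ = 1.333 × 12.99 = 17.3.
Round up: n₁ = 18, giving n₂ = 3 × 18 = 54.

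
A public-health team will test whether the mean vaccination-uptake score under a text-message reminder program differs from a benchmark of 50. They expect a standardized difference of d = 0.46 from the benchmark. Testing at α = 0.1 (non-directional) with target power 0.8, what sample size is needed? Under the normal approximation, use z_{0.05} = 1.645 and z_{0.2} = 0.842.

n = 30

For a one-sample test: n = ((z_{α/2} + z_β) / d)².
z_{α/2} + z_β = 1.645 + 0.842 = 2.487.
n = (2.487 / 0.46)² = 5.407² = 29.23.
Round up.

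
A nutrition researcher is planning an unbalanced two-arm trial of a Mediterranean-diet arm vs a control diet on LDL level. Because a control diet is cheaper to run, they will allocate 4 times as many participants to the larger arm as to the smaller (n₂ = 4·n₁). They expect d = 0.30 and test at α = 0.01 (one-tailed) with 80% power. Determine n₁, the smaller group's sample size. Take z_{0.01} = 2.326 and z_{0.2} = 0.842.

n₁ = 140

With allocation ratio k = n₂/n₁ = 4, Var(x̄₁−x̄₂) = σ²(1/n₁ + 1/(k·n₁)) = σ²·(k+1)/(k·n₁).
So n₁ = (1 + 1/k)·((z_{α} + z_β)/d)² = 1.250 × (3.168/0.30)².
n₁ = 1.250 × 111.51 = 139.4.
Round up: n₁ = 140, giving n₂ = 4 × 140 = 560.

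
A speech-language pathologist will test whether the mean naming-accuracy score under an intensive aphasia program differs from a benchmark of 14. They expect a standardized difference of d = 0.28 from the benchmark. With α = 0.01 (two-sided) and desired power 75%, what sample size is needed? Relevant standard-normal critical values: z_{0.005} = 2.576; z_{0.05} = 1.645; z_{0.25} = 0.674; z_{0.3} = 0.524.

n = 135

For a one-sample test: n = ((z_{α/2} + z_β) / d)².
z_{α/2} + z_β = 2.576 + 0.674 = 3.250.
n = (3.250 / 0.28)² = 11.607² = 134.73.
Round up.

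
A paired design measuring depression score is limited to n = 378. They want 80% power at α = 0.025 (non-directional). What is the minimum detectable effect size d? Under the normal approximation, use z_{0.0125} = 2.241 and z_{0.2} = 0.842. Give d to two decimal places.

d_min ≈ 0.16

For a single sample (or paired design) of n = 378: d_min = (z_{α/2} + z_β)/√n.
z-sum = 2.241 + 0.842 = 3.083.
d_min = 3.083 / √378 = 3.083 / 19.442 = 0.159.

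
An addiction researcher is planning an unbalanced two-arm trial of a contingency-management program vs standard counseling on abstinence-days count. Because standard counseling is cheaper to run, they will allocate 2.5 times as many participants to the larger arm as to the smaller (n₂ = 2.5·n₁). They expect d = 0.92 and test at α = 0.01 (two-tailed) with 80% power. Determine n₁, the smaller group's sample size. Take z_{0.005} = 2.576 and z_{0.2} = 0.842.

n₁ = 20

With allocation ratio k = n₂/n₁ = 2.5, Var(x̄₁−x̄₂) = σ²(1/n₁ + 1/(k·n₁)) = σ²·(k+1)/(k·n₁).
So n₁ = (1 + 1/k)·((z_{α/2} + z_β)/d)² = 1.400 × (3.418/0.92)².
n₁ = 1.400 × 13.80 = 19.3.
Round up: n₁ = 20, giving n₂ = 2.5 × 20 = 50.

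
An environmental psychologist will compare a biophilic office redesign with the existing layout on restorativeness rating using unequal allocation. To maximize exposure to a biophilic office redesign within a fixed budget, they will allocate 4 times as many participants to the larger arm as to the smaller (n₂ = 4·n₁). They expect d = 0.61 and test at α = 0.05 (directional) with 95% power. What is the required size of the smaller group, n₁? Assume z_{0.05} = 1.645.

With allocation ratio k = n₂/n₁ = 4, Var(x̄₁−x̄₂) = σ²(1/n₁ + 1/(k·n₁)) = σ²·(k+1)/(k·n₁).
So n₁ = (1 + 1/k)·((z_{α} + z_β)/d)² = 1.250 × (3.290/0.61)².
n₁ = 1.250 × 29.09 = 36.4.
Round up: n₁ = 37, giving n₂ = 4 × 37 = 148.

n₁ = 37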